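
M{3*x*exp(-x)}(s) 3*gamma(s + 1)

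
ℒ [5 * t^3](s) 30/s^4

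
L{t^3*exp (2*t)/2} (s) 3/ (s - 2)^4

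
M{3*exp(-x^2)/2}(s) 3*gamma(s/2)/4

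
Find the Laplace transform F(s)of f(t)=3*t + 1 3/s^2 + 1/s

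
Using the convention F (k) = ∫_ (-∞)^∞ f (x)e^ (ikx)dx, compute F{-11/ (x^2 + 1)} -11*pi*exp (-Abs (k))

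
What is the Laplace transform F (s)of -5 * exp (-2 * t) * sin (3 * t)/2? -15/ (2 * (s + 2)^2 + 18)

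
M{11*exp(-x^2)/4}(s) 11*gamma(s/2)/8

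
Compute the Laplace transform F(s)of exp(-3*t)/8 1/(8*(s + 3))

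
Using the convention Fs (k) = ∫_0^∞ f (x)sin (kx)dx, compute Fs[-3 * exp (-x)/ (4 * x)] -3 * atan (k)/4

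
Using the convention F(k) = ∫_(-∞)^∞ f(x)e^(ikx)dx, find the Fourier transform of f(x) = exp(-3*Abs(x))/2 3/(k^2 + 9)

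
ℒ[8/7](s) 8/(7*s)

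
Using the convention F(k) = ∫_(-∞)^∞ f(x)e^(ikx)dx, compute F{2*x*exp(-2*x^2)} sqrt(2)*I*sqrt(pi)*k*exp(-k^2/8)/4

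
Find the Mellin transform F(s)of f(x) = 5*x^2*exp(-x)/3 5*gamma(s + 2)/3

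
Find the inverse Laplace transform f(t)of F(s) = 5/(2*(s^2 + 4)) 5*sin(2*t)/4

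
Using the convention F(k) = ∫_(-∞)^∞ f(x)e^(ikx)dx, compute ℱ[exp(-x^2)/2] sqrt(pi)*exp(-k^2/4)/2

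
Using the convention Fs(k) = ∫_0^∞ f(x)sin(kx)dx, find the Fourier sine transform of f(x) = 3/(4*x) 3*pi/8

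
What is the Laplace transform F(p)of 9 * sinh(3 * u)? 27/(p^2 - 9)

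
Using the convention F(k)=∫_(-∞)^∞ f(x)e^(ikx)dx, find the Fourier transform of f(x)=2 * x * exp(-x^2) I * sqrt(pi) * k * exp(-k^2/4)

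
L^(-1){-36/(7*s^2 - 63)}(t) -12*sinh(3*t)/7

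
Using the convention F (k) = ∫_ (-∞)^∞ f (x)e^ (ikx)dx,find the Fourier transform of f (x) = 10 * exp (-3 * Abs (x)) 60/ (k^2 + 9)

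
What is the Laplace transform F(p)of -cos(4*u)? -p/(p^2 + 16)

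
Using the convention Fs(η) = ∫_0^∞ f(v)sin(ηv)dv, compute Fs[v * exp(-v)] 2 * η/(η^2 + 1)^2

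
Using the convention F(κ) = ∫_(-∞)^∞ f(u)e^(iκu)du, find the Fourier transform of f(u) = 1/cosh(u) pi/cosh(pi*κ/2)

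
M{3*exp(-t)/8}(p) 3*gamma(p)/8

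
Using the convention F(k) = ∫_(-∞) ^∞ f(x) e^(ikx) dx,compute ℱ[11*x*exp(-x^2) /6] 11*I*sqrt(pi)*k*exp(-k^2/4) /12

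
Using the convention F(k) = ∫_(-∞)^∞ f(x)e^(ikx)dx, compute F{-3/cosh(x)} -3*pi/cosh(pi*k/2)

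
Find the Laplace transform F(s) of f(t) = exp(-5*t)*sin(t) 1/((s + 5) ^2 + 1) 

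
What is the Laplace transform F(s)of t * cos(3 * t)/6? (s^2-9)/(6 * (s^2 + 9)^2)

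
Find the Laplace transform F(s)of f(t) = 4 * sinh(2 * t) 8/(s^2-4)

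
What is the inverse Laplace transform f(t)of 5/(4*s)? 5/4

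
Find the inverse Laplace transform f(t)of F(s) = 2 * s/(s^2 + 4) 2 * cos(2 * t)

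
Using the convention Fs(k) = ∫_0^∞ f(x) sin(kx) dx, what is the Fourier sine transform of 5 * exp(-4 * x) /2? 5 * k/(2 * (k^2 + 16) ) 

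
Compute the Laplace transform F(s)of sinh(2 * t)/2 1/(s^2-4)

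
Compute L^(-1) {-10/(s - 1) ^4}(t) -5 * t^3 * exp(t) /3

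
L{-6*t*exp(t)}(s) -6/(s - 1)^2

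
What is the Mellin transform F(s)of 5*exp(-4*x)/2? 5*gamma(s)/(2*2^(2*s))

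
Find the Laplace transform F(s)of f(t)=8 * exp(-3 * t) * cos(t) 8 * (s + 3)/((s + 3)^2 + 1)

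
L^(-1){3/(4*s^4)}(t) t^3/8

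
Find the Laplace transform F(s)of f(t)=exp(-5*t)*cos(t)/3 (s + 5)/(3*((s + 5)^2 + 1))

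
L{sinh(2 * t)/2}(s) 1/(s^2-4)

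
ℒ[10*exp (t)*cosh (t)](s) 10*(s - 1)/ (s*(s - 2))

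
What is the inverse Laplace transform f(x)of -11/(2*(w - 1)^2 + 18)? -11*exp(x)*sin(3*x)/6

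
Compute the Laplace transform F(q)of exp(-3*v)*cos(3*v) (q + 3)/((q + 3)^2 + 9)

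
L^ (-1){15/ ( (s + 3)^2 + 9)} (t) 5*exp (-3*t)*sin (3*t)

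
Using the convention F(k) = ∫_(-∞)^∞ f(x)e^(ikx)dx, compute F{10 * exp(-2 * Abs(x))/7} 40/(7 * (k^2 + 4))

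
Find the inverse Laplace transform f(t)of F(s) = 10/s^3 5*t^2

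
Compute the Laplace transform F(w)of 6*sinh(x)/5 6/(5*(w^2-1))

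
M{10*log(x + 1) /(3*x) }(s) -10*pi*csc(pi*s) /(3*s - 3) 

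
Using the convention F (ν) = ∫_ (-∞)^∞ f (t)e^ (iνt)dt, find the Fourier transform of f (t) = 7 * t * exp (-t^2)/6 7 * I * sqrt (pi) * ν * exp (-ν^2/4)/12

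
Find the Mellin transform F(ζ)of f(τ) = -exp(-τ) -gamma(ζ)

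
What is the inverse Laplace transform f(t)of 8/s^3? 4*t^2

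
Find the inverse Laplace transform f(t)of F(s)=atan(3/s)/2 sin(3 * t)/(2 * t)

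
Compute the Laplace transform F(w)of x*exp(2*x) (w - 2)^(-2)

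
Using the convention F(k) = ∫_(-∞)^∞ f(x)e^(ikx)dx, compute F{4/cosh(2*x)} 2*pi/cosh(pi*k/4)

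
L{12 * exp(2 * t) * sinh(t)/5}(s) 12/(5 * ((s - 2)^2-1))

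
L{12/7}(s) 12/(7*s)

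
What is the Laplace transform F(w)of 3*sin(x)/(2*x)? 3*atan(1/w)/2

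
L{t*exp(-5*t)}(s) (s + 5)^(-2)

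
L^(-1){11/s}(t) 11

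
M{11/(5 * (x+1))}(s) 11 * pi * csc(pi * s)/5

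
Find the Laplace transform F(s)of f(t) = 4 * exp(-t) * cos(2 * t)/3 4 * (s + 1)/(3 * ((s + 1)^2 + 4))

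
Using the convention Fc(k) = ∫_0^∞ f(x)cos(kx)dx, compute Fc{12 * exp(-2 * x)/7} 24/(7 * (k^2 + 4))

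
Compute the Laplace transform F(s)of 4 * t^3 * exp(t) 24/(s - 1)^4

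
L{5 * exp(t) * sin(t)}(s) 5/((s - 1)^2 + 1)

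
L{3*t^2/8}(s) 3/(4*s^3)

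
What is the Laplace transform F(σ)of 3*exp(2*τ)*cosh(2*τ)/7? 3*(σ - 2)/(7*σ*(σ - 4))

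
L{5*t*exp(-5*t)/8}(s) 5/(8*(s + 5)^2)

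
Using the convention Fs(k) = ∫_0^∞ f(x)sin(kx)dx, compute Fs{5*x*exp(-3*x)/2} 15*k/(k^2 + 9)^2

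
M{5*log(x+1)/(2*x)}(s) -5*pi*csc(pi*s)/(2*s - 2)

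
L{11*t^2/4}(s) 11/(2*s^3)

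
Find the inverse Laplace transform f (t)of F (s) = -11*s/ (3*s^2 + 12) -11*cos (2*t)/3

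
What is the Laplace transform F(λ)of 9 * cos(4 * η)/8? 9 * λ/(8 * (λ^2+16))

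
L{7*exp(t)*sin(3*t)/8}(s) 21/(8*((s - 1)^2 + 9))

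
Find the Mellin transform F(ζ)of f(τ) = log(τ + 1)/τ -pi * csc(pi * ζ)/(ζ - 1)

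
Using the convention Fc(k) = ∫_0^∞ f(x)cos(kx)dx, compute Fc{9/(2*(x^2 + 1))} 9*pi*exp(-k)/4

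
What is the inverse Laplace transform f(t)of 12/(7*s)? 12/7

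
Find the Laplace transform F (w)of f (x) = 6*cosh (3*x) 6*w/ (w^2 - 9)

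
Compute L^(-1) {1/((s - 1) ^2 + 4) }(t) exp(t) * sin(2 * t) /2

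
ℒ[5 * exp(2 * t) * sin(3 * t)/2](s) 15/(2 * ((s - 2)^2+9))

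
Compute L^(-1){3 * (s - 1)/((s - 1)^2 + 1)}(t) 3 * exp(t) * cos(t)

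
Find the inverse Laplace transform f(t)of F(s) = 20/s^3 10*t^2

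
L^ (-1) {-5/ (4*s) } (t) -5/4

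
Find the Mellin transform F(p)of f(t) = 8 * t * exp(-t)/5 8 * gamma(p+1)/5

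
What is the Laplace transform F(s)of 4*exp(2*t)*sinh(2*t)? 8/(s*(s - 4))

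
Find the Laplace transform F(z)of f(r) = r z^(-2)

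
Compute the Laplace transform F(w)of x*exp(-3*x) (w + 3)^(-2)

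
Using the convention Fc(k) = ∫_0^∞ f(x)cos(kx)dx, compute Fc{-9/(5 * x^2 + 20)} -9 * pi * exp(-2 * k)/20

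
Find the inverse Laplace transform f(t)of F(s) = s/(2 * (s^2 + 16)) cos(4 * t)/2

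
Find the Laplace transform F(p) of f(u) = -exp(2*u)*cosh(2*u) (2 - p) /(p*(p - 4) ) 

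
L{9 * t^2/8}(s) 9/(4 * s^3)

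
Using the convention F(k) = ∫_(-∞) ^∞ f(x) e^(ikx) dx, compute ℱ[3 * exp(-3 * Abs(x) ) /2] 9/(k^2 + 9) 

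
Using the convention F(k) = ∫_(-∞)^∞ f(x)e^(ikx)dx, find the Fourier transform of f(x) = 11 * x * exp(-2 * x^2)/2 11 * sqrt(2) * I * sqrt(pi) * k * exp(-k^2/8)/16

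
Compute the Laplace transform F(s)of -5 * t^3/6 -5/s^4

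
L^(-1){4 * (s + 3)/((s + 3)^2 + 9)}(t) 4 * exp(-3 * t) * cos(3 * t)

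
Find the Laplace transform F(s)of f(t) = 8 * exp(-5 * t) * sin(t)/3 8/(3 * ((s + 5)^2 + 1))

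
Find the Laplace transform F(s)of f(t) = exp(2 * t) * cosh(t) (s - 2)/((s - 2)^2 - 1)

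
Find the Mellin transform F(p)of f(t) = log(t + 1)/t -pi * csc(pi * p)/(p - 1)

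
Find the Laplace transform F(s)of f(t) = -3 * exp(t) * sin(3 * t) -9/((s - 1)^2 + 9)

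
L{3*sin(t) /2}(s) 3/(2*(s^2 + 1) ) 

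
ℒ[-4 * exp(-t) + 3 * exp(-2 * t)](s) 3/(s + 2)-4/(s + 1)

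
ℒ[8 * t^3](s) 48/s^4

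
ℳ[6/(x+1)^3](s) 3*pi*(s - 2)*(s - 1)/sin(pi*s)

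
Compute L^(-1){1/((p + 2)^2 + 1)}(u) exp(-2*u)*sin(u)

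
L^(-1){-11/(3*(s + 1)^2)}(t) -11*t*exp(-t)/3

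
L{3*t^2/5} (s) 6/ (5*s^3)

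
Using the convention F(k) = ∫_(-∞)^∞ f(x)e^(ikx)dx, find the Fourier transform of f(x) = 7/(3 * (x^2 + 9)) 7 * pi * exp(-3 * Abs(k))/9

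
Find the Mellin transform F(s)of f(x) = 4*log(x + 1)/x -4*pi*csc(pi*s)/(s - 1)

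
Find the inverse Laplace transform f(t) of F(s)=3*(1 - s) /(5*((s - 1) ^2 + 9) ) -3*exp(t)*cos(3*t) /5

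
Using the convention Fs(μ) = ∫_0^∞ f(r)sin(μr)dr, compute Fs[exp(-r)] μ/(μ^2+1)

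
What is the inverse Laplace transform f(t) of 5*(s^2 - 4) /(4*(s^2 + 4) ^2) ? 5*t*cos(2*t) /4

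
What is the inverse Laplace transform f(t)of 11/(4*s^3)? 11*t^2/8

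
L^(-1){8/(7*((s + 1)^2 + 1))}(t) 8*exp(-t)*sin(t)/7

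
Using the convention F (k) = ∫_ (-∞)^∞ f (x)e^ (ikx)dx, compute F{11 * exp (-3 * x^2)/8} 11 * sqrt (3) * sqrt (pi) * exp (-k^2/12)/24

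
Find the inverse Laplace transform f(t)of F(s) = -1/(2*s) -1/2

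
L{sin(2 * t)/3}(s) 2/(3 * (s^2 + 4))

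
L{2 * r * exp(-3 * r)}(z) 2/(z + 3)^2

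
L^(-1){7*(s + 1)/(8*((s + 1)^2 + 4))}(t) 7*exp(-t)*cos(2*t)/8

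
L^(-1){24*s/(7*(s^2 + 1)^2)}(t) 12*t*sin(t)/7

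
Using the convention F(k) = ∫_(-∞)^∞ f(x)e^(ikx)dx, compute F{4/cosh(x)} 4*pi/cosh(pi*k/2)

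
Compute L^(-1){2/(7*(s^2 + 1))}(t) 2*sin(t)/7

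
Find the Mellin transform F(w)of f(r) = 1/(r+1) pi * csc(pi * w)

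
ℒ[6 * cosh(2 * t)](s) 6 * s/(s^2-4)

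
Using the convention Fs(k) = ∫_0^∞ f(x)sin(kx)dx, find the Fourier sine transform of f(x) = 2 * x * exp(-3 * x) 12 * k/(k^2+9)^2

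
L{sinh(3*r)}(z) 3/(z^2 - 9)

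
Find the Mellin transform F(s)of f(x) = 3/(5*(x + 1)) 3*pi*csc(pi*s)/5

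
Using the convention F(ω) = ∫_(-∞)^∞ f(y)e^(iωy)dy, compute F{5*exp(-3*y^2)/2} 5*sqrt(3)*sqrt(pi)*exp(-ω^2/12)/6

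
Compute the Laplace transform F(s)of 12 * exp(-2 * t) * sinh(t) 12/((s+2)^2-1)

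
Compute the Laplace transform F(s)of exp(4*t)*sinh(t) 1/((s - 4)^2 - 1)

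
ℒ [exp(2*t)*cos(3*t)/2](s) (s - 2)/(2*((s - 2)^2 + 9))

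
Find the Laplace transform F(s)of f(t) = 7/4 7/(4*s)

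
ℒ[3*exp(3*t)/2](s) 3/(2*(s - 3))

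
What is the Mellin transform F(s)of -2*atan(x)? pi*sec(pi*s/2)/s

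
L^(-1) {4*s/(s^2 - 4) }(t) 4*cosh(2*t) 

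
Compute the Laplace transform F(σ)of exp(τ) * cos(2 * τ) (σ - 1)/((σ - 1)^2 + 4)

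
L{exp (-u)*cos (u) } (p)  (p + 1) / ( (p + 1) ^2 + 1) 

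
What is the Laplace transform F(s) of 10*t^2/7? 20/(7*s^3) 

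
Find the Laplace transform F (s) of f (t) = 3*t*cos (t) 3*(s^2-1) / (s^2 + 1) ^2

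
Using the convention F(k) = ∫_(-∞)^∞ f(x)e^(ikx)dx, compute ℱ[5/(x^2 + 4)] 5 * pi * exp(-2 * Abs(k))/2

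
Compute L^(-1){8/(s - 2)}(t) 8*exp(2*t)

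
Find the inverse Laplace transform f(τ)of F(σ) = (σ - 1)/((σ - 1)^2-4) exp(τ)*cosh(2*τ)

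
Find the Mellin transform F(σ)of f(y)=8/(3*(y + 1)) 8*pi*csc(pi*σ)/3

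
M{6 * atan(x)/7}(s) -3 * pi * sec(pi * s/2)/(7 * s)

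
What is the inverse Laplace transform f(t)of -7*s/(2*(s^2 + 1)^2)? -7*t*sin(t)/4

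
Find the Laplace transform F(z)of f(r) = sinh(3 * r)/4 3/(4 * (z^2 - 9))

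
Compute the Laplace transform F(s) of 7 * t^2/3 14/(3 * s^3) 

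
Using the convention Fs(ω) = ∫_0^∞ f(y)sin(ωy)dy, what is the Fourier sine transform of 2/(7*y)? pi/7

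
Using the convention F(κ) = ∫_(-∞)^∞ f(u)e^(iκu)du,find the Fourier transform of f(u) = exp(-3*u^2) sqrt(3)*sqrt(pi)*exp(-κ^2/12)/3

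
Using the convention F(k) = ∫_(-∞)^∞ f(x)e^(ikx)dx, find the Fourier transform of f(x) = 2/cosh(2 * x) pi/cosh(pi * k/4)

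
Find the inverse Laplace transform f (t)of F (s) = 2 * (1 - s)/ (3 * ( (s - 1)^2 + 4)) -2 * exp (t) * cos (2 * t)/3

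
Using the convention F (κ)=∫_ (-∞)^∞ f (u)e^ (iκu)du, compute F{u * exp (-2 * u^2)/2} sqrt (2) * I * sqrt (pi) * κ * exp (-κ^2/8)/16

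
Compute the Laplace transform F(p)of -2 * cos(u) -2 * p/(p^2 + 1)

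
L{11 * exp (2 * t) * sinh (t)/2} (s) 11/ (2 * ( (s - 2)^2 - 1))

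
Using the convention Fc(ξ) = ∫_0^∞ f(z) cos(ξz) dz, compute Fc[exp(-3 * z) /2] 3/(2 * (ξ^2 + 9) ) 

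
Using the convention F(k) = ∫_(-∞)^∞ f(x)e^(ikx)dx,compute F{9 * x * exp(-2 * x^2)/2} 9 * sqrt(2) * I * sqrt(pi) * k * exp(-k^2/8)/16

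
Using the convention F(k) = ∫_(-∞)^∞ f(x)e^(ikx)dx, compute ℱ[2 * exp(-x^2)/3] 2 * sqrt(pi) * exp(-k^2/4)/3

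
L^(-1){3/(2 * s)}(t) 3/2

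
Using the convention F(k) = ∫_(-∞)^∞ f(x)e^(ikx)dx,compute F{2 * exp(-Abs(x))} 4/(k^2 + 1)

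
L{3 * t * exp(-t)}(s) 3/(s + 1)^2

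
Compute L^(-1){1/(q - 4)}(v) exp(4 * v)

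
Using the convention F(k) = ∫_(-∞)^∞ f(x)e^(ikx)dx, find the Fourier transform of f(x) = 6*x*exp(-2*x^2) 3*sqrt(2)*I*sqrt(pi)*k*exp(-k^2/8)/4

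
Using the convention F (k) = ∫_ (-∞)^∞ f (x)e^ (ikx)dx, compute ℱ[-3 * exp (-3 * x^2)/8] -sqrt (3) * sqrt (pi) * exp (-k^2/12)/8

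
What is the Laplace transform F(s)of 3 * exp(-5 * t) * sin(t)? 3/((s+5)^2+1)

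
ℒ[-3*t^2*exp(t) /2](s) -3/(s - 1) ^3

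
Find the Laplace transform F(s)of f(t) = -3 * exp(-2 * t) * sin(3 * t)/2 -9/(2 * (s + 2)^2 + 18)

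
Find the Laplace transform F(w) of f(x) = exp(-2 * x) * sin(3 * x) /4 3/(4 * ((w + 2) ^2 + 9) ) 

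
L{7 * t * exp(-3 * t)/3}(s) 7/(3 * (s + 3)^2)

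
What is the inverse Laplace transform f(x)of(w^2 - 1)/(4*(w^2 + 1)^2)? x*cos(x)/4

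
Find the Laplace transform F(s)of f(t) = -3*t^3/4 -9/(2*s^4)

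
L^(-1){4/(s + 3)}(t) 4*exp(-3*t)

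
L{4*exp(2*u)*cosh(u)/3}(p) 4*(p - 2)/(3*((p - 2)^2 - 1))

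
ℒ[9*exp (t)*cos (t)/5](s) 9*(s - 1)/ (5*( (s - 1)^2 + 1))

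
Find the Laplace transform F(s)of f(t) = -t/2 -1/(2*s^2)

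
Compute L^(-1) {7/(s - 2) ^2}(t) 7*t*exp(2*t) 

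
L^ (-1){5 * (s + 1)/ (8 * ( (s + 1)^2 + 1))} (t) 5 * exp (-t) * cos (t)/8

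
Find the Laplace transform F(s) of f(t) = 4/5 4/(5*s) 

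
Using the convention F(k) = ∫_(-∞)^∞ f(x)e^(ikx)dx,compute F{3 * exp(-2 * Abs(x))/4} 3/(k^2 + 4)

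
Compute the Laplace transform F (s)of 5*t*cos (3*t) 5*(s^2 - 9)/ (s^2 + 9)^2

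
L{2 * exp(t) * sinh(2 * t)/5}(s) 4/(5 * ((s - 1)^2 - 4))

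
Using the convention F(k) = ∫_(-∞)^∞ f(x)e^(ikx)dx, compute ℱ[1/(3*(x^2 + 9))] pi*exp(-3*Abs(k))/9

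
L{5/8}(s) 5/(8*s)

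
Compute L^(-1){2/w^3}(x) x^2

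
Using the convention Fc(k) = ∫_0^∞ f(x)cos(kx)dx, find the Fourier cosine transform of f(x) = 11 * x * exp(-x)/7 11 * (1 - k^2)/(7 * (k^2 + 1)^2)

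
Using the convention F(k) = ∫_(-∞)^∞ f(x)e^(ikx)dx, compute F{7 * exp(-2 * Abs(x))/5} 28/(5 * (k^2 + 4))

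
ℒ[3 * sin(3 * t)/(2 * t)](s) 3 * atan(3/s)/2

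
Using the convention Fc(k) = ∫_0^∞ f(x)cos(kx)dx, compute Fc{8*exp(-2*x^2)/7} 2*sqrt(2)*sqrt(pi)*exp(-k^2/8)/7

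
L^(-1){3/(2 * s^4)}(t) t^3/4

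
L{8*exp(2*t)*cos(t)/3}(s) 8*(s - 2)/(3*((s - 2)^2+1))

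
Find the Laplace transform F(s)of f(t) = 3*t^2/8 3/(4*s^3)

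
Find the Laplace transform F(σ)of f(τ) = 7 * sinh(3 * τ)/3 7/(σ^2 - 9)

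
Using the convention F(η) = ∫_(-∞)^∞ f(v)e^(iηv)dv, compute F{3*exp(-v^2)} 3*sqrt(pi)*exp(-η^2/4)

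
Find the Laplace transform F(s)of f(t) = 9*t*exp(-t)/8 9/(8*(s + 1)^2)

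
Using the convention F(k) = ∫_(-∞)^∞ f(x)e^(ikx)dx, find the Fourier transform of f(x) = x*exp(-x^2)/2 I*sqrt(pi)*k*exp(-k^2/4)/4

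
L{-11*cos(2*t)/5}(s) -11*s/(5*s^2 + 20)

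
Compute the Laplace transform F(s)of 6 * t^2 12/s^3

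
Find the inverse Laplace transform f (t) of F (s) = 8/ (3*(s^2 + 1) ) 8*sin (t) /3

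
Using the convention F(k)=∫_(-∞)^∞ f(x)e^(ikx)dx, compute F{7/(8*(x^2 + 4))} 7*pi*exp(-2*Abs(k))/16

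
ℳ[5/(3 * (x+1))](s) 5 * pi * csc(pi * s)/3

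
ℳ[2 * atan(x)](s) -pi * sec(pi * s/2) /s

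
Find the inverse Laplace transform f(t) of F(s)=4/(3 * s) 4/3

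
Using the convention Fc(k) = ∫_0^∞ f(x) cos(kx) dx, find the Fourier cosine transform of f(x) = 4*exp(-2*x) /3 8/(3*(k^2+4) ) 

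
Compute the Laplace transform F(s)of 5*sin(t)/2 5/(2*(s^2 + 1))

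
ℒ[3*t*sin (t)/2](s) 3*s/ (s^2 + 1)^2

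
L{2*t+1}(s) 1/s+2/s^2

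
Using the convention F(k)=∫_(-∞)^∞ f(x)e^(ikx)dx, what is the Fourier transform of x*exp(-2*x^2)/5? sqrt(2)*I*sqrt(pi)*k*exp(-k^2/8)/40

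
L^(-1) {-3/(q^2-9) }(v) -sinh(3*v) 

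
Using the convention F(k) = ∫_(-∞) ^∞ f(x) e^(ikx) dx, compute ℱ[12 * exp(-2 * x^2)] 6 * sqrt(2) * sqrt(pi) * exp(-k^2/8) 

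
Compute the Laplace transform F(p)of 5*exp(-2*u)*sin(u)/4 5/(4*((p + 2)^2 + 1))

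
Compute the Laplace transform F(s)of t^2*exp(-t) 2/(s + 1)^3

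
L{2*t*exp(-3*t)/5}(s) 2/(5*(s+3)^2)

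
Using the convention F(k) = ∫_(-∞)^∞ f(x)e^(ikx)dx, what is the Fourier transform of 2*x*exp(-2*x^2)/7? sqrt(2)*I*sqrt(pi)*k*exp(-k^2/8)/28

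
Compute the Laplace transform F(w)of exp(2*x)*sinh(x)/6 1/(6*((w - 2)^2 - 1))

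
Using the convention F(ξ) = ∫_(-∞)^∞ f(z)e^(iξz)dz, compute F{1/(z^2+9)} pi * exp(-3 * Abs(ξ))/3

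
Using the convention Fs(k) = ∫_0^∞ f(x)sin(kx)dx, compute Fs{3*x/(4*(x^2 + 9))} 3*pi*exp(-3*k)/8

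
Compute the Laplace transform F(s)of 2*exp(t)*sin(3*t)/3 2/((s - 1)^2 + 9)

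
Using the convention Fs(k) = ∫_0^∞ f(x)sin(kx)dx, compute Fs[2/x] pi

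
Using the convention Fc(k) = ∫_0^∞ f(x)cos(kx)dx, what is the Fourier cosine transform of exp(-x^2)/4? sqrt(pi) * exp(-k^2/4)/8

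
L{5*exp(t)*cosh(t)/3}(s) 5*(s - 1)/(3*s*(s - 2))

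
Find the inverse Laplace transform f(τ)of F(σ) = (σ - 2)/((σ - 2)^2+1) exp(2 * τ) * cos(τ)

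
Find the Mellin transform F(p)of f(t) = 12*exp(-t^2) 6*gamma(p/2)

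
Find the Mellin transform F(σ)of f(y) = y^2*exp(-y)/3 gamma(σ + 2)/3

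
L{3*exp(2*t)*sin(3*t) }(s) 9/((s - 2) ^2+9) 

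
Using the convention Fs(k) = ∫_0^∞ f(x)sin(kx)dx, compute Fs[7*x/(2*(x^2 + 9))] 7*pi*exp(-3*k)/4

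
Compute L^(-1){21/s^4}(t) 7*t^3/2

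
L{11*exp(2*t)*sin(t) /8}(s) 11/(8*((s - 2) ^2 + 1) ) 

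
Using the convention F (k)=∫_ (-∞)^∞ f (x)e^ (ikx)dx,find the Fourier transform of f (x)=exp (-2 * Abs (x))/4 1/ (k^2+4)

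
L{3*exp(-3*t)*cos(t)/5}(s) 3*(s+3)/(5*((s+3)^2+1))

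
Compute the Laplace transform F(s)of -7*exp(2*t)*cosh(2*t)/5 7*(2 - s)/(5*s*(s - 4))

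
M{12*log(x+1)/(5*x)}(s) -12*pi*csc(pi*s)/(5*s - 5)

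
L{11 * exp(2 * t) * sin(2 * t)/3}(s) 22/(3 * ((s - 2)^2 + 4))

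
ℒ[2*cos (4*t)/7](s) 2*s/ (7*(s^2+16))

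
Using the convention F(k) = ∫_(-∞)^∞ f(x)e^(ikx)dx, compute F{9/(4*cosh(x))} 9*pi/(4*cosh(pi*k/2))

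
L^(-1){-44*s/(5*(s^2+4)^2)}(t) -11*t*sin(2*t)/5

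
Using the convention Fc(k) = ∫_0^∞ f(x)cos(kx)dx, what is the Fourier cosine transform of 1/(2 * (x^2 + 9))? pi * exp(-3 * k)/12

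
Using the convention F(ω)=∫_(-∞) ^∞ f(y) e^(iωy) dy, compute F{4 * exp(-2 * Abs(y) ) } 16/(ω^2 + 4) 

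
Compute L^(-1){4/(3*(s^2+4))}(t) 2*sin(2*t)/3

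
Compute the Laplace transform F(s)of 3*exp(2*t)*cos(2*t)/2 3*(s - 2)/(2*((s - 2)^2 + 4))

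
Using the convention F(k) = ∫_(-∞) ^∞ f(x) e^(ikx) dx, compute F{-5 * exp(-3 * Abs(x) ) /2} -15/(k^2 + 9) 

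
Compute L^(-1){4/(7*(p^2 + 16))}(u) sin(4*u)/7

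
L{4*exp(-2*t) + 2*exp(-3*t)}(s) 4/(s + 2) + 2/(s + 3)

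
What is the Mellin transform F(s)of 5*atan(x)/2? -5*pi*sec(pi*s/2)/(4*s)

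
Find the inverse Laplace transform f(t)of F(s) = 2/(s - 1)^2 2*t*exp(t)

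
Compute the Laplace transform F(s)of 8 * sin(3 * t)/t 8 * atan(3/s)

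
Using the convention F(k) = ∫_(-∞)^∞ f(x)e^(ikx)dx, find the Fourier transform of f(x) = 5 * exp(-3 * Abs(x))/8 15/(4 * (k^2 + 9))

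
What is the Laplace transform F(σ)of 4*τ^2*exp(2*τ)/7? 8/(7*(σ - 2)^3)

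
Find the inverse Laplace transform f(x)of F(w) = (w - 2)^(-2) x*exp(2*x)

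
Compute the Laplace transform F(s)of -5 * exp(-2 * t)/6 -5/(6 * s + 12)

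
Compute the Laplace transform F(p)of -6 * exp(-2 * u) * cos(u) 6 * (-p - 2)/((p + 2)^2 + 1)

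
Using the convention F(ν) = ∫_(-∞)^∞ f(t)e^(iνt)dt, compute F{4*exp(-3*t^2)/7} 4*sqrt(3)*sqrt(pi)*exp(-ν^2/12)/21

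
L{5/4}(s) 5/(4*s)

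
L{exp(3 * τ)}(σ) 1/(σ - 3)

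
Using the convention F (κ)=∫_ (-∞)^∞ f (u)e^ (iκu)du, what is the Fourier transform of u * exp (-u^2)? I * sqrt (pi) * κ * exp (-κ^2/4)/2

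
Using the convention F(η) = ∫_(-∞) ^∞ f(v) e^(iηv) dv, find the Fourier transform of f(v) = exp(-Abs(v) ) 2/(η^2 + 1) 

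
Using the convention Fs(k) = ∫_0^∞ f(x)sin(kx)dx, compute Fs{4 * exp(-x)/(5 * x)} 4 * atan(k)/5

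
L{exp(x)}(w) 1/(w - 1)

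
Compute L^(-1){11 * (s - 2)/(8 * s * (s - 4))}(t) 11 * exp(2 * t) * cosh(2 * t)/8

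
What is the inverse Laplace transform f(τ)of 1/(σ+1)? exp(-τ)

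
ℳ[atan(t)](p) -pi*sec(pi*p/2)/(2*p)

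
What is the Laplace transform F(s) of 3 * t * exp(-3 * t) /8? 3/(8 * (s + 3) ^2) 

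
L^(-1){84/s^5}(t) 7 * t^4/2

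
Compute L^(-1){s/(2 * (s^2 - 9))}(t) cosh(3 * t)/2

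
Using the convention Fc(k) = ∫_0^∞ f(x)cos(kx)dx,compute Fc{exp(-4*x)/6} 2/(3*(k^2 + 16))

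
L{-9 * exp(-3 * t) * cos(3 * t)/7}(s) 9 * (-s - 3)/(7 * ((s + 3)^2 + 9))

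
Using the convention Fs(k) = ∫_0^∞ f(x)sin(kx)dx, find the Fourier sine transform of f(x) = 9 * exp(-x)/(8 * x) 9 * atan(k)/8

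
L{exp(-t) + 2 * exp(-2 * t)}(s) 1/(s + 1) + 2/(s + 2)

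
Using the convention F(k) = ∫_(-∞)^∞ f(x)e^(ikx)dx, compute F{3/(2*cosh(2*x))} 3*pi/(4*cosh(pi*k/4))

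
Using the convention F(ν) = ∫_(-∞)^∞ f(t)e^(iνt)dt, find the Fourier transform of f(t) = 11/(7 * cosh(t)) 11 * pi/(7 * cosh(pi * ν/2))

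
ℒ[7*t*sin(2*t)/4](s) 7*s/(s^2 + 4)^2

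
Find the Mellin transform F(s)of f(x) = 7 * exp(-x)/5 7 * gamma(s)/5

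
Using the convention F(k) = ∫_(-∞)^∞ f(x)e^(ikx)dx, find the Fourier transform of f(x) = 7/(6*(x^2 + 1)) 7*pi*exp(-Abs(k))/6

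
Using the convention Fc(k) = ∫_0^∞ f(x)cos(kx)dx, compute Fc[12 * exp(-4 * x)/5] 48/(5 * (k^2 + 16))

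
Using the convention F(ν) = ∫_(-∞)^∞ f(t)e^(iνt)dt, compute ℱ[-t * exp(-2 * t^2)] -sqrt(2) * I * sqrt(pi) * ν * exp(-ν^2/8)/8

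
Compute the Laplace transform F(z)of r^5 120/z^6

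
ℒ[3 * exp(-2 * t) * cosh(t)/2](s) 3 * (s + 2)/(2 * ((s + 2)^2 - 1))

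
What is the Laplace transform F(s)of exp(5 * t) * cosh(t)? (s - 5)/((s - 5)^2 - 1)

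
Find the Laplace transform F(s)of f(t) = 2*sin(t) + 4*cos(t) 4*s/(s^2 + 1) + 2/(s^2 + 1)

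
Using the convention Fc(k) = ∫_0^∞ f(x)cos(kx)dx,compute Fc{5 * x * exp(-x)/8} 5 * (1 - k^2)/(8 * (k^2+1)^2)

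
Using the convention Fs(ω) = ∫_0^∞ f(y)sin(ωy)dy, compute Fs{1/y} pi/2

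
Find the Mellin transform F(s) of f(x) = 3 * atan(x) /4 -3 * pi * sec(pi * s/2) /(8 * s) 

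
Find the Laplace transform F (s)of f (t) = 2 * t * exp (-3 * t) 2/ (s + 3)^2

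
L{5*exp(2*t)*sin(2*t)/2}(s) 5/((s - 2)^2 + 4)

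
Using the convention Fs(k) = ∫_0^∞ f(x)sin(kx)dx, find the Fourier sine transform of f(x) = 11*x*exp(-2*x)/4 11*k/(k^2+4)^2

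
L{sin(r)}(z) 1/(z^2 + 1)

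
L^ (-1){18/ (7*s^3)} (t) 9*t^2/7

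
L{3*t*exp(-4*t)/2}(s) 3/(2*(s + 4)^2)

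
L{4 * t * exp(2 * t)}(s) 4/(s - 2)^2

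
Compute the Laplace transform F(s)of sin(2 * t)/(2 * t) atan(2/s)/2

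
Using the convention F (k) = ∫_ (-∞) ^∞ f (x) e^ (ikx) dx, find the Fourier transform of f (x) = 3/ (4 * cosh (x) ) 3 * pi/ (4 * cosh (pi * k/2) ) 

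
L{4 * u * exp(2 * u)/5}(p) 4/(5 * (p - 2)^2)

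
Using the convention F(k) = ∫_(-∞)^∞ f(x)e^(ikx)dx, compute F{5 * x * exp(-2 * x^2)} 5 * sqrt(2) * I * sqrt(pi) * k * exp(-k^2/8)/8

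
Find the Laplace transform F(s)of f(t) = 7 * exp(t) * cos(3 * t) 7 * (s - 1)/((s - 1)^2 + 9)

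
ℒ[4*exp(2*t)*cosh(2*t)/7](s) 4*(s - 2)/(7*s*(s - 4))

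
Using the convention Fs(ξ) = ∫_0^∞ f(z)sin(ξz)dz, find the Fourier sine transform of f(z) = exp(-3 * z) ξ/(ξ^2 + 9)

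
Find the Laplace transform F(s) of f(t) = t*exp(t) (s - 1) ^(-2) 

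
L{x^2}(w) 2/w^3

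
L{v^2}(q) 2/q^3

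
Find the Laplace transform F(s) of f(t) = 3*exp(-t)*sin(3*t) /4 9/(4*((s+1) ^2+9) ) 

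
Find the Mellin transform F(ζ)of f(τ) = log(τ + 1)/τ -pi*csc(pi*ζ)/(ζ - 1)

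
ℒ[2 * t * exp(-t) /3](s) 2/(3 * (s+1) ^2) 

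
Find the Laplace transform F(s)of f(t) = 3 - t 3/s - 1/s^2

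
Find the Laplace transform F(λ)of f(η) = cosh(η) λ/(λ^2-1)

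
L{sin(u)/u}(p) atan(1/p)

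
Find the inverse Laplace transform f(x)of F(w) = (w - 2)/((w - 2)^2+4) exp(2*x)*cos(2*x)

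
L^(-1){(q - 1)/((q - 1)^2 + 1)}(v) exp(v)*cos(v)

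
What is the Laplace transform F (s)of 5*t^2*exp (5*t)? 10/ (s - 5)^3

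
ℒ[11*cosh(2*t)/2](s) 11*s/(2*(s^2 - 4))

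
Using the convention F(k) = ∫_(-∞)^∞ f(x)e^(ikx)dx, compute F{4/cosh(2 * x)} 2 * pi/cosh(pi * k/4)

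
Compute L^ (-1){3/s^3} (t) 3*t^2/2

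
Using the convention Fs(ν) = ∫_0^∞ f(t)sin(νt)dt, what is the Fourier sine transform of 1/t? pi/2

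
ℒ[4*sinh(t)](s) 4/(s^2 - 1)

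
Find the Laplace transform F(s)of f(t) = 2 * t 2/s^2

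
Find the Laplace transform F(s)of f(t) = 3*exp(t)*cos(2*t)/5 3*(s - 1)/(5*((s - 1)^2+4))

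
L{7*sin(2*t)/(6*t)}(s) 7*atan(2/s)/6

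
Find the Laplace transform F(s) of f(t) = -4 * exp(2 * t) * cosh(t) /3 4 * (2 - s) /(3 * ((s - 2) ^2 - 1) ) 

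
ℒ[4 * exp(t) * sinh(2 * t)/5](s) 8/(5 * ((s - 1)^2 - 4))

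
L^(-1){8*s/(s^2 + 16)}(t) 8*cos(4*t)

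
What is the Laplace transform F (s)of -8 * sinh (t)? -8/ (s^2 - 1)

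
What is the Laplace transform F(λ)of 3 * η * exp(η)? 3/(λ - 1)^2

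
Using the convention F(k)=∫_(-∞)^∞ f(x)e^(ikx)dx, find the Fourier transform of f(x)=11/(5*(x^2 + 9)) 11*pi*exp(-3*Abs(k))/15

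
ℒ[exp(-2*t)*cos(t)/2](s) (s + 2)/(2*((s + 2)^2 + 1))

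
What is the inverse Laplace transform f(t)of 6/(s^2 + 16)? 3*sin(4*t)/2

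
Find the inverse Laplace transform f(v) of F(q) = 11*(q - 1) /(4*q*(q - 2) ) 11*exp(v)*cosh(v) /4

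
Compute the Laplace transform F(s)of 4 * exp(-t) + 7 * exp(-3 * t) 7/(s + 3) + 4/(s + 1)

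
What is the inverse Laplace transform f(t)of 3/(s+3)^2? 3 * t * exp(-3 * t)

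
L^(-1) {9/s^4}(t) 3 * t^3/2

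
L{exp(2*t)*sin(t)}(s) 1/((s - 2)^2+1)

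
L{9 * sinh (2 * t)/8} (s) 9/ (4 * (s^2-4))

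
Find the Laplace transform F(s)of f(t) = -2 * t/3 -2/(3 * s^2)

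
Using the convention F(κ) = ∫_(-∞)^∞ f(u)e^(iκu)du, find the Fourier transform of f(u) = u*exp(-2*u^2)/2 sqrt(2)*I*sqrt(pi)*κ*exp(-κ^2/8)/16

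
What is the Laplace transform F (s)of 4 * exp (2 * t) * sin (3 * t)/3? 4/ ( (s - 2)^2+9)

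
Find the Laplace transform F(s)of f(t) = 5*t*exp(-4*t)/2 5/(2*(s + 4)^2)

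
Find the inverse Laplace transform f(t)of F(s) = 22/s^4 11*t^3/3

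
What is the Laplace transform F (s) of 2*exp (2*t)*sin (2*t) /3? 4/ (3*( (s - 2) ^2 + 4) ) 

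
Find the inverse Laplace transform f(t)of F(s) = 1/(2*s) 1/2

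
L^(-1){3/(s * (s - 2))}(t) 3 * exp(t) * sinh(t)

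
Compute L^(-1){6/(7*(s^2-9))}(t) 2*sinh(3*t)/7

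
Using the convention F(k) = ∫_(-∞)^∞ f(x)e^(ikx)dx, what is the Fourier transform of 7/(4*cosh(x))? 7*pi/(4*cosh(pi*k/2))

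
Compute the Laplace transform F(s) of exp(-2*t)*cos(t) (s + 2) /((s + 2) ^2 + 1) 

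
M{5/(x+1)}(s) 5 * pi * csc(pi * s)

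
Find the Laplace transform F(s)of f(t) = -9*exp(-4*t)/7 -9/(7*s + 28)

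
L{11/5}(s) 11/(5 * s)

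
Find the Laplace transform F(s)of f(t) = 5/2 5/(2*s)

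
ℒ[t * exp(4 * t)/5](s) 1/(5 * (s - 4)^2)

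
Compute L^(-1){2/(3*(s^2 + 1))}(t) 2*sin(t)/3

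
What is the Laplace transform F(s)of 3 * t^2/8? 3/(4 * s^3)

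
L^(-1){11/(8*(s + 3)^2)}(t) 11*t*exp(-3*t)/8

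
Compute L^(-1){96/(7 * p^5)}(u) 4 * u^4/7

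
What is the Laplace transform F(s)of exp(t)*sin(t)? 1/((s - 1)^2+1)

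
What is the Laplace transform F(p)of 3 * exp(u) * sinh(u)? 3/(p * (p - 2))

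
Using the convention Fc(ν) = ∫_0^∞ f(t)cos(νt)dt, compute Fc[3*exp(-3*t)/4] 9/(4*(ν^2 + 9))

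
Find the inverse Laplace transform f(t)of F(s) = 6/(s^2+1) 6 * sin(t)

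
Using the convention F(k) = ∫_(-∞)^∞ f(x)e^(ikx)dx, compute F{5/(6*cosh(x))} 5*pi/(6*cosh(pi*k/2))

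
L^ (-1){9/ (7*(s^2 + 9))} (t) 3*sin (3*t)/7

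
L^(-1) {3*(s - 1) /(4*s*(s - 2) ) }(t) 3*exp(t)*cosh(t) /4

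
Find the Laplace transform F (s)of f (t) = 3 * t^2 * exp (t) 6/ (s - 1)^3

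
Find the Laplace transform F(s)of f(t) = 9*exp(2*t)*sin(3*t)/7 27/(7*((s - 2)^2 + 9))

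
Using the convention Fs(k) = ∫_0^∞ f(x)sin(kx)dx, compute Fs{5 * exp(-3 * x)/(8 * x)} 5 * atan(k/3)/8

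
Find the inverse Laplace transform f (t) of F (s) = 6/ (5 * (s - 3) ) 6 * exp (3 * t) /5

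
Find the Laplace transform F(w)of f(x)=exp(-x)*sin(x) 1/((w + 1)^2 + 1)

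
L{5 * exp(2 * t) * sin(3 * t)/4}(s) 15/(4 * ((s - 2)^2 + 9))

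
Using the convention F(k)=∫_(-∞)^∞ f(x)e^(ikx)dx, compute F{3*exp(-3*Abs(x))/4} 9/(2*(k^2 + 9))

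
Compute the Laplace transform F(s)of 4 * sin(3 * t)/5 12/(5 * (s^2 + 9))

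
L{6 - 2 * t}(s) 6/s - 2/s^2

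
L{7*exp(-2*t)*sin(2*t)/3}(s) 14/(3*((s + 2)^2 + 4))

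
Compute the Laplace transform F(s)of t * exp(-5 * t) (s + 5)^(-2)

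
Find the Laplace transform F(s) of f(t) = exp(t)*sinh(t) 1/(s*(s - 2) ) 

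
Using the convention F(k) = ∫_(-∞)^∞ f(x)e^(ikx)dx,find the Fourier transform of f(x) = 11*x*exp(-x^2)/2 11*I*sqrt(pi)*k*exp(-k^2/4)/4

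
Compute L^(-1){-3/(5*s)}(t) -3/5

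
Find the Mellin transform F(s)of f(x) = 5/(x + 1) 5*pi*csc(pi*s)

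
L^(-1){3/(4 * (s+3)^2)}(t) 3 * t * exp(-3 * t)/4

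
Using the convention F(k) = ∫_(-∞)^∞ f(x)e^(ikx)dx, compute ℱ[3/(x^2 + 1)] 3*pi*exp(-Abs(k))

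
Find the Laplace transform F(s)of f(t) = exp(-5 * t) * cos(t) (s + 5)/((s + 5)^2 + 1)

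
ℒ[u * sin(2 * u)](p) 4 * p/(p^2 + 4)^2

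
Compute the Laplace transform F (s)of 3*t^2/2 3/s^3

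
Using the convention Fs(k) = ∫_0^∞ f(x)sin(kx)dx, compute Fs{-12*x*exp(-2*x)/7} -48*k/(7*(k^2+4)^2)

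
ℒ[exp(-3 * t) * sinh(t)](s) 1/((s + 3)^2 - 1)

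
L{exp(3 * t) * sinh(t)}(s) 1/((s - 3)^2 - 1)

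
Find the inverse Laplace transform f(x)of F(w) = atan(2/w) sin(2*x)/x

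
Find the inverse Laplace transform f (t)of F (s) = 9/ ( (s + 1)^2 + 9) 3 * exp (-t) * sin (3 * t)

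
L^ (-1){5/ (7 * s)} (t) 5/7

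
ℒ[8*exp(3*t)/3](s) 8/(3*(s - 3))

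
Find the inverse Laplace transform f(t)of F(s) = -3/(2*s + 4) -3*exp(-2*t)/2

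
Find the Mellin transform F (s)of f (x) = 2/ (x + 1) 2*pi*csc (pi*s)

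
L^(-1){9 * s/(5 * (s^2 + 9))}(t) 9 * cos(3 * t)/5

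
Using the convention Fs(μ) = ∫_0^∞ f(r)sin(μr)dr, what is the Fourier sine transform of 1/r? pi/2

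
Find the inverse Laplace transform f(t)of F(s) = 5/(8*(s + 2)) 5*exp(-2*t)/8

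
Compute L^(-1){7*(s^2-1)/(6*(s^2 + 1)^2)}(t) 7*t*cos(t)/6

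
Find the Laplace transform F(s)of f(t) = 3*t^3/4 9/(2*s^4)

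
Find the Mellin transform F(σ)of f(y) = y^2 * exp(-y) gamma(σ+2)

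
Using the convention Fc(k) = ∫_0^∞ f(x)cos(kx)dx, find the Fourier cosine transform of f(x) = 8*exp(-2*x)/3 16/(3*(k^2+4))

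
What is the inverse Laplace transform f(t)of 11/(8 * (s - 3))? 11 * exp(3 * t)/8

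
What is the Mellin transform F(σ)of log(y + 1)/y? -pi * csc(pi * σ)/(σ - 1)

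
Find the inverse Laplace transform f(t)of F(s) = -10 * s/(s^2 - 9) -10 * cosh(3 * t)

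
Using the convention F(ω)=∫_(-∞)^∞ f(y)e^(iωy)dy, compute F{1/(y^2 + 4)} pi * exp(-2 * Abs(ω))/2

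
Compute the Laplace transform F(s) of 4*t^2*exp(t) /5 8/(5*(s - 1) ^3) 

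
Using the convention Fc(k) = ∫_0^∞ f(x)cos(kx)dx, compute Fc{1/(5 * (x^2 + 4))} pi * exp(-2 * k)/20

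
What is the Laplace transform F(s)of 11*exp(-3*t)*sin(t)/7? 11/(7*((s + 3)^2 + 1))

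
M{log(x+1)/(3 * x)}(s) -pi * csc(pi * s)/(3 * s - 3)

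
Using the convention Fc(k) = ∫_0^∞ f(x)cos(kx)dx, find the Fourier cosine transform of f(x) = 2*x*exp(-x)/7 2*(1 - k^2)/(7*(k^2+1)^2)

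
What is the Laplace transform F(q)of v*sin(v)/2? q/(q^2 + 1)^2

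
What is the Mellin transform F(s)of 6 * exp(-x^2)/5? 3 * gamma(s/2)/5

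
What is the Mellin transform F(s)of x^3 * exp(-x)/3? gamma(s + 3)/3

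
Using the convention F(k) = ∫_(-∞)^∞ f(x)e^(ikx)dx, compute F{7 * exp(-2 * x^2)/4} 7 * sqrt(2) * sqrt(pi) * exp(-k^2/8)/8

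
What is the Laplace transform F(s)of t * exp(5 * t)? (s - 5)^(-2)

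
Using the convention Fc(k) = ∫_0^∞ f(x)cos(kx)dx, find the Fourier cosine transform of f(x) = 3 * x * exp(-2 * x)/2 3 * (4 - k^2)/(2 * (k^2 + 4)^2)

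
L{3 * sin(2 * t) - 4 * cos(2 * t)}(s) 6/(s^2 + 4) - 4 * s/(s^2 + 4)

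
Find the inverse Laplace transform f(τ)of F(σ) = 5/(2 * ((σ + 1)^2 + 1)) 5 * exp(-τ) * sin(τ)/2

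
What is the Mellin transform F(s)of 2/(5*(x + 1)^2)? -2*pi*(s - 1)/(5*sin(pi*s))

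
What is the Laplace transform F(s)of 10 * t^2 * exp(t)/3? 20/(3 * (s - 1)^3)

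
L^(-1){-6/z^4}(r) -r^3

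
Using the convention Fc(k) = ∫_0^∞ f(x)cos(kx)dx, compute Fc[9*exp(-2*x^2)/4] 9*sqrt(2)*sqrt(pi)*exp(-k^2/8)/16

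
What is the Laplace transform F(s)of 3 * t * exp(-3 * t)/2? 3/(2 * (s+3)^2)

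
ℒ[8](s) 8/s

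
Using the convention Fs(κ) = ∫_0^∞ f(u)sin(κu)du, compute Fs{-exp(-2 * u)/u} -atan(κ/2)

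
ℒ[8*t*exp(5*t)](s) 8/(s - 5)^2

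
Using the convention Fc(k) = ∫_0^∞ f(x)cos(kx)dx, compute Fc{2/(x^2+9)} pi*exp(-3*k)/3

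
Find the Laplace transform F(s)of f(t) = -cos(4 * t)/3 -s/(3 * s^2 + 48)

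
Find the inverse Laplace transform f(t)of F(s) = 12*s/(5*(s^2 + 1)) 12*cos(t)/5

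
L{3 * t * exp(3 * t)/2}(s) 3/(2 * (s - 3)^2)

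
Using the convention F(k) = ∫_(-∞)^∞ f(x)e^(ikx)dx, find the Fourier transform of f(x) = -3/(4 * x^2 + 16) -3 * pi * exp(-2 * Abs(k))/8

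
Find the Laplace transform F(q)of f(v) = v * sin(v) 2 * q/(q^2 + 1)^2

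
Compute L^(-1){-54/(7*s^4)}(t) -9*t^3/7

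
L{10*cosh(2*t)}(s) 10*s/(s^2 - 4)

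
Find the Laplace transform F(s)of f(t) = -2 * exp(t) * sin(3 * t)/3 -2/((s - 1)^2 + 9)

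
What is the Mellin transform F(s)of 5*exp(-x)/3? 5*gamma(s)/3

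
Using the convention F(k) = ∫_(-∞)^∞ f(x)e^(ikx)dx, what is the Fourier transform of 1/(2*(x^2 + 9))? pi*exp(-3*Abs(k))/6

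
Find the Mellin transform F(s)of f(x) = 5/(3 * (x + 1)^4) 5 * gamma(s) * gamma(4 - s)/18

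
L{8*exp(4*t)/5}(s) 8/(5*(s - 4))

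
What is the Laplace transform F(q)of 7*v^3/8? 21/(4*q^4)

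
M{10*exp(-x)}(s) 10*gamma(s)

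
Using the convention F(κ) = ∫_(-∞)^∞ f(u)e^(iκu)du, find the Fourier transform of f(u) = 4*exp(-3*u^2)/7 4*sqrt(3)*sqrt(pi)*exp(-κ^2/12)/21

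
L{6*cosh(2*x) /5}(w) 6*w/(5*(w^2 - 4) ) 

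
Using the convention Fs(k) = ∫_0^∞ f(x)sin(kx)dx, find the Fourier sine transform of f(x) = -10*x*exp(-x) -20*k/(k^2+1)^2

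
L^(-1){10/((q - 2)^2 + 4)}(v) 5*exp(2*v)*sin(2*v)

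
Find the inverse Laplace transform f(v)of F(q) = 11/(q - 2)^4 11*v^3*exp(2*v)/6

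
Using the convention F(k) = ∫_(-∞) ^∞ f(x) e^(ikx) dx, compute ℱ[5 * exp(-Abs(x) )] 10/(k^2 + 1) 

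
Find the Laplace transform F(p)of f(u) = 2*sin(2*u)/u 2*atan(2/p)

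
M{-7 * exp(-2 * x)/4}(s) -7 * gamma(s)/(4 * 2^s)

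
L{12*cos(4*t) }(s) 12*s/(s^2 + 16) 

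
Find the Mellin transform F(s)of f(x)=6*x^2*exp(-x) 6*gamma(s+2)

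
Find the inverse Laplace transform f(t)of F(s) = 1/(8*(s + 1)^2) t*exp(-t)/8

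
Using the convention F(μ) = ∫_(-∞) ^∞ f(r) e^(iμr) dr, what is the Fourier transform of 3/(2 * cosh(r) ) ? 3 * pi/(2 * cosh(pi * μ/2) ) 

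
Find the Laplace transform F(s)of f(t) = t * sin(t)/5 2 * s/(5 * (s^2 + 1)^2)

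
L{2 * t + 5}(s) 2/s^2 + 5/s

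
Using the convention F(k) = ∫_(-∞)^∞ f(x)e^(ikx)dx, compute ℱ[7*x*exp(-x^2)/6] 7*I*sqrt(pi)*k*exp(-k^2/4)/12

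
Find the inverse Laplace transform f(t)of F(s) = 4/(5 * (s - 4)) 4 * exp(4 * t)/5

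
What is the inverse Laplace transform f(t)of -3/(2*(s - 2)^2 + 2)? -3*exp(2*t)*sin(t)/2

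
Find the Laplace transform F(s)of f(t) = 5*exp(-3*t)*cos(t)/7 5*(s+3)/(7*((s+3)^2+1))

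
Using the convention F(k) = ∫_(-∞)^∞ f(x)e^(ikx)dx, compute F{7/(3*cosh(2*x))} 7*pi/(6*cosh(pi*k/4))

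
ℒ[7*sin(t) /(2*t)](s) 7*atan(1/s) /2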